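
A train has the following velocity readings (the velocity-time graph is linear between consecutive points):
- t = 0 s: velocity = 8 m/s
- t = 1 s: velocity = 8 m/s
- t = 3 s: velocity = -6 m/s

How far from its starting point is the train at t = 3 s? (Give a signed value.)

10 m

Displacement is the signed area under the v-t curve.
0–1 s: 8 × 1 = 8 m
1–3 s: ½(8 + -6)(2) = 2 m
Net displacement = 10 m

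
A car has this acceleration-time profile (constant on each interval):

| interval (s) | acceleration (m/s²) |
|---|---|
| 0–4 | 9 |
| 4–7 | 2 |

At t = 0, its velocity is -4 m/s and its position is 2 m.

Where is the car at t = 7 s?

On each constant-a segment, Δv = aΔt and Δx = v₀Δt + ½aΔt²; chain segment to segment.
0–4 s: v starts -4 m/s; Δx = -4·4 + ½·9·4² = 56 m; v ends 32 m/s.
4–7 s: v starts 32 m/s; Δx = 32·3 + ½·2·3² = 105 m; v ends 38 m/s.
x(7) = 2 + Σ Δx = 163 m.

163 m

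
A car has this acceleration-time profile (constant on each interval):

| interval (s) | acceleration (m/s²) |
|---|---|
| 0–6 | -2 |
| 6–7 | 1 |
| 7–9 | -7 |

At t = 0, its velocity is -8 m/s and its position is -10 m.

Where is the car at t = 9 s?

-165.5 m

On each constant-a segment, Δv = aΔt and Δx = v₀Δt + ½aΔt²; chain segment to segment.
0–6 s: v starts -8 m/s; Δx = -8·6 + ½·-2·6² = -84 m; v ends -20 m/s.
6–7 s: v starts -20 m/s; Δx = -20·1 + ½·1·1² = -19.5 m; v ends -19 m/s.
7–9 s: v starts -19 m/s; Δx = -19·2 + ½·-7·2² = -52 m; v ends -33 m/s.
x(9) = -10 + Σ Δx = -165.5 m.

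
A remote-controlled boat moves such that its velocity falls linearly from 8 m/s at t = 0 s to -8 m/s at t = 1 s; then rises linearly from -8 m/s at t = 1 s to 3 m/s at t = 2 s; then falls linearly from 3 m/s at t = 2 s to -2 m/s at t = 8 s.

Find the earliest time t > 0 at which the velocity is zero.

t = 0.5 s

v changes sign on 0–1 s (from 8 to -8); the graph is linear there, so v = 0 at t = 0 + (-8)·(1 − 0)/(-8 − 8) = 0.5 s.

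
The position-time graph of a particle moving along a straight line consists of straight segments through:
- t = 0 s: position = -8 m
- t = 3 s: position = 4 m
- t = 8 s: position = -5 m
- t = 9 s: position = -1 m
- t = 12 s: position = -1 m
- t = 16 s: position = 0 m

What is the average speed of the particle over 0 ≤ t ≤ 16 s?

1.625 m/s

Average speed = (total path length)/(elapsed time); on a piecewise-linear x-t graph the path length is Σ|Δx|.
0–3 s: |Δx| = |4 − -8| = 12 m
3–8 s: |Δx| = |-5 − 4| = 9 m
8–9 s: |Δx| = |-1 − -5| = 4 m
9–12 s: |Δx| = |-1 − -1| = 0 m
12–16 s: |Δx| = |0 − -1| = 1 m
Total path = 26 m; average speed = 26/16 = 1.625 m/s.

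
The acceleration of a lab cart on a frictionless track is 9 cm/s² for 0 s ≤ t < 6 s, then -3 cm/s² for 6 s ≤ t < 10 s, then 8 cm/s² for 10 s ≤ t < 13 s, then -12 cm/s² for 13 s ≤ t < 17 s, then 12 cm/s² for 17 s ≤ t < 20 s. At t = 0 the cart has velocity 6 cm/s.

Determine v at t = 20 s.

Δv equals the area under the a-t graph; then v = v₀ + Δv.
0–6 s: 9 × 6 = 54 cm/s
6–10 s: -3 × 4 = -12 cm/s
10–13 s: 8 × 3 = 24 cm/s
13–17 s: -12 × 4 = -48 cm/s
17–20 s: 12 × 3 = 36 cm/s
Δv = 54 cm/s, so v(20) = 6 + (54) = 60 cm/s.

60 cm/s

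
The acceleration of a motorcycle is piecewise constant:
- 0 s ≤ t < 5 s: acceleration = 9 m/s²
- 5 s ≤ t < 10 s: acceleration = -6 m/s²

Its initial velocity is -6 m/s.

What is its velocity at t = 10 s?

9 m/s

Δv equals the area under the a-t graph; then v = v₀ + Δv.
0–5 s: 9 × 5 = 45 m/s
5–10 s: -6 × 5 = -30 m/s
Δv = 15 m/s, so v(10) = -6 + (15) = 9 m/s.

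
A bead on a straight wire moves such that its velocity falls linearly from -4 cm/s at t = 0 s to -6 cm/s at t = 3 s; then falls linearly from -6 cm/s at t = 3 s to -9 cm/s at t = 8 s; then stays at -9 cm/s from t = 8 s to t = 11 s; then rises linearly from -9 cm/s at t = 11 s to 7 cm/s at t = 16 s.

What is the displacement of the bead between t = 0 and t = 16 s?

Net displacement equals the area under the velocity-time graph (areas below the axis count negative).
0–3 s: ½(-4 + -6)(3) = -15 cm
3–8 s: ½(-6 + -9)(5) = -37.5 cm
8–11 s: -9 × 3 = -27 cm
11–16 s: ½(-9 + 7)(5) = -5 cm
Net displacement = -84.5 cm

-84.5 cm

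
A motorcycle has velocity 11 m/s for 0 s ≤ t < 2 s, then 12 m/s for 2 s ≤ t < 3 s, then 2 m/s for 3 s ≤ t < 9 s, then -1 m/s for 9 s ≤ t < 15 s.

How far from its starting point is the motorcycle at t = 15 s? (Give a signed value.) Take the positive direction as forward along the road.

40 m

Net displacement equals the area under the velocity-time graph (areas below the axis count negative).
0–2 s: 11 × 2 = 22 m
2–3 s: 12 × 1 = 12 m
3–9 s: 2 × 6 = 12 m
9–15 s: -1 × 6 = -6 m
Net displacement = 40 m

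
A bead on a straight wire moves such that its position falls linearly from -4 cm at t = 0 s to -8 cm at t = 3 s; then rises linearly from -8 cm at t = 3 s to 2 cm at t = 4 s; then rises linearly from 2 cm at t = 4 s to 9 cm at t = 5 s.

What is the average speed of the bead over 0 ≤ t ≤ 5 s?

4.2 cm/s

Average speed = (total path length)/(elapsed time); on a piecewise-linear x-t graph the path length is Σ|Δx|.
0–3 s: |Δx| = |-8 − -4| = 4 cm
3–4 s: |Δx| = |2 − -8| = 10 cm
4–5 s: |Δx| = |9 − 2| = 7 cm
Total path = 21 cm; average speed = 21/5 = 4.2 cm/s.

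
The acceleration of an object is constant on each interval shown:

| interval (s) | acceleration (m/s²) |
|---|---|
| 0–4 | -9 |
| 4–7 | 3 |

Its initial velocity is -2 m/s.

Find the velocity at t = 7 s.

-29 m/s

Δv equals the area under the a-t graph; then v = v₀ + Δv.
0–4 s: -9 × 4 = -36 m/s
4–7 s: 3 × 3 = 9 m/s
Δv = -27 m/s, so v(7) = -2 + (-27) = -29 m/s.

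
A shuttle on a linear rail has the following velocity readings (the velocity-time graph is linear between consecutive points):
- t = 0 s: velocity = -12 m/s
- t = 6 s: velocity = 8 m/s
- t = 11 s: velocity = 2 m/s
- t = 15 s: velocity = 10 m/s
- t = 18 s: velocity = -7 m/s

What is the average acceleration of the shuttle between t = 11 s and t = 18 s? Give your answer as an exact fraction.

-9/7 m/s²

Average acceleration = Δv/Δt = (-7 − 2)/(18 − 11) = -9/7 m/s².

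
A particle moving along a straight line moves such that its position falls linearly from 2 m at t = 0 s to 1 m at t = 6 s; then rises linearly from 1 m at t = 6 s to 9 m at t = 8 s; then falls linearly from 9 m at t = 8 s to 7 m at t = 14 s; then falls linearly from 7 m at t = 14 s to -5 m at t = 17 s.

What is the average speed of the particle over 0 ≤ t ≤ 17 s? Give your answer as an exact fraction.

Average speed = (total path length)/(elapsed time); on a piecewise-linear x-t graph the path length is Σ|Δx|.
0–6 s: |Δx| = |1 − 2| = 1 m
6–8 s: |Δx| = |9 − 1| = 8 m
8–14 s: |Δx| = |7 − 9| = 2 m
14–17 s: |Δx| = |-5 − 7| = 12 m
Total path = 23 m; average speed = 23/17 = 23/17 m/s.

23/17 m/s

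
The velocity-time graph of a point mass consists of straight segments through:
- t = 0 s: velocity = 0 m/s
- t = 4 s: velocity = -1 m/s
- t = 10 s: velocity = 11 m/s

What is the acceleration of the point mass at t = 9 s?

2 m/s²

Acceleration is the slope of the v-t graph on 4–10 s: (11 − -1)/(10 − 4) = 2 m/s².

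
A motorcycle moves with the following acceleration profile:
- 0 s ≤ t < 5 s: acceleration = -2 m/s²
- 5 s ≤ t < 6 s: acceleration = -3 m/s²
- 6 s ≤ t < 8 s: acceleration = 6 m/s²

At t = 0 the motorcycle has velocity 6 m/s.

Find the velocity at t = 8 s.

Δv equals the area under the a-t graph; then v = v₀ + Δv.
0–5 s: -2 × 5 = -10 m/s
5–6 s: -3 × 1 = -3 m/s
6–8 s: 6 × 2 = 12 m/s
Δv = -1 m/s, so v(8) = 6 + (-1) = 5 m/s.

5 m/s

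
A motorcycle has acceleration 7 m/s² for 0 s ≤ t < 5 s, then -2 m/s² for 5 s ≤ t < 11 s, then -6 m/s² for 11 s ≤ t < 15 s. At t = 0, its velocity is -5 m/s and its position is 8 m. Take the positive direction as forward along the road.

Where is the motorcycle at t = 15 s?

On each constant-a segment, Δv = aΔt and Δx = v₀Δt + ½aΔt²; chain segment to segment.
0–5 s: v starts -5 m/s; Δx = -5·5 + ½·7·5² = 62.5 m; v ends 30 m/s.
5–11 s: v starts 30 m/s; Δx = 30·6 + ½·-2·6² = 144 m; v ends 18 m/s.
11–15 s: v starts 18 m/s; Δx = 18·4 + ½·-6·4² = 24 m; v ends -6 m/s.
x(15) = 8 + Σ Δx = 238.5 m.

238.5 m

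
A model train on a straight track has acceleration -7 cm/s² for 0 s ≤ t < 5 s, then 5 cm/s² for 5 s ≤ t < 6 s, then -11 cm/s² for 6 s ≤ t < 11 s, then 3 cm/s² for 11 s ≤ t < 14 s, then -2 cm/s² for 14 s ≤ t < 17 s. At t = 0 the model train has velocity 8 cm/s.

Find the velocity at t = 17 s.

-74 cm/s

Δv equals the area under the a-t graph; then v = v₀ + Δv.
0–5 s: -7 × 5 = -35 cm/s
5–6 s: 5 × 1 = 5 cm/s
6–11 s: -11 × 5 = -55 cm/s
11–14 s: 3 × 3 = 9 cm/s
14–17 s: -2 × 3 = -6 cm/s
Δv = -82 cm/s, so v(17) = 8 + (-82) = -74 cm/s.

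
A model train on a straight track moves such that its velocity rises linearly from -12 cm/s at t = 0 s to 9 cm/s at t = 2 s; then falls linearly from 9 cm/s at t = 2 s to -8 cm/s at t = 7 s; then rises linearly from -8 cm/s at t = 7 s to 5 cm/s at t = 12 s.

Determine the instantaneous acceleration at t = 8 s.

2.6 cm/s²

Acceleration is the slope of the v-t graph on 7–12 s: (5 − -8)/(12 − 7) = 2.6 cm/s².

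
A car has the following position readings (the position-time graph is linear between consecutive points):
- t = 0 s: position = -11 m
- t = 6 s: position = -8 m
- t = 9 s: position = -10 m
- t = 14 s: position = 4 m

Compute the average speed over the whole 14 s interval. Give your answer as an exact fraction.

Average speed = (total path length)/(elapsed time); on a piecewise-linear x-t graph the path length is Σ|Δx|.
0–6 s: |Δx| = |-8 − -11| = 3 m
6–9 s: |Δx| = |-10 − -8| = 2 m
9–14 s: |Δx| = |4 − -10| = 14 m
Total path = 19 m; average speed = 19/14 = 19/14 m/s.

19/14 m/s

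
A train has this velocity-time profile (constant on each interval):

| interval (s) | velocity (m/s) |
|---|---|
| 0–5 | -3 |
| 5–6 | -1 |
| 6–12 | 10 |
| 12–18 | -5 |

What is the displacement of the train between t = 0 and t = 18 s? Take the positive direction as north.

Displacement is the signed area under the v-t curve.
0–5 s: -3 × 5 = -15 m
5–6 s: -1 × 1 = -1 m
6–12 s: 10 × 6 = 60 m
12–18 s: -5 × 6 = -30 m
Net displacement = 14 m

14 m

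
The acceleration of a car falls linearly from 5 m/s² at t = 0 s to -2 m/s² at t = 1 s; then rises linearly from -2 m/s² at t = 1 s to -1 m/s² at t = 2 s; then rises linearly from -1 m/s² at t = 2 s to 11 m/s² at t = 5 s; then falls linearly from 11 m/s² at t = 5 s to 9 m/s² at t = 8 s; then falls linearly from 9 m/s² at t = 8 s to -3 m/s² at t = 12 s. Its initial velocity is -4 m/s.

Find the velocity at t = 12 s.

53 m/s

Δv equals the area under the a-t graph; then v = v₀ + Δv.
0–1 s: ½(5 + -2)(1) = 1.5 m/s
1–2 s: ½(-2 + -1)(1) = -1.5 m/s
2–5 s: ½(-1 + 11)(3) = 15 m/s
5–8 s: ½(11 + 9)(3) = 30 m/s
8–12 s: ½(9 + -3)(4) = 12 m/s
Δv = 57 m/s, so v(12) = -4 + (57) = 53 m/s.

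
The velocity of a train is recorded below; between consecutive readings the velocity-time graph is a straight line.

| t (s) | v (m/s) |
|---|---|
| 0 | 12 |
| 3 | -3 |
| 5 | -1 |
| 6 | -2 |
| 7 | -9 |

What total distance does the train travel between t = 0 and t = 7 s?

26.3 m

Distance (not displacement) is the total path length: add the absolute areas under v-t.
0–3 s: v = 0 at t = 2.4 s; triangle areas 14.4 + 0.9 = 15.3 m
3–5 s: |½(-3 + -1)(2)| = 4 m
5–6 s: |½(-1 + -2)(1)| = 1.5 m
6–7 s: |½(-2 + -9)(1)| = 5.5 m
Total distance = 26.3 m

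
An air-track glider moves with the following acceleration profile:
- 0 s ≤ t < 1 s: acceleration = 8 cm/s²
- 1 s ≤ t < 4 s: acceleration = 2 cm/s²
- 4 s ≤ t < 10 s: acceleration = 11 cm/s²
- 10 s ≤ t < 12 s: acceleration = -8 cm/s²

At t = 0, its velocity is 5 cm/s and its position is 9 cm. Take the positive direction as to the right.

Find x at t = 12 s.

532 cm

On each constant-a segment, Δv = aΔt and Δx = v₀Δt + ½aΔt²; chain segment to segment.
0–1 s: v starts 5 cm/s; Δx = 5·1 + ½·8·1² = 9 cm; v ends 13 cm/s.
1–4 s: v starts 13 cm/s; Δx = 13·3 + ½·2·3² = 48 cm; v ends 19 cm/s.
4–10 s: v starts 19 cm/s; Δx = 19·6 + ½·11·6² = 312 cm; v ends 85 cm/s.
10–12 s: v starts 85 cm/s; Δx = 85·2 + ½·-8·2² = 154 cm; v ends 69 cm/s.
x(12) = 9 + Σ Δx = 532 cm.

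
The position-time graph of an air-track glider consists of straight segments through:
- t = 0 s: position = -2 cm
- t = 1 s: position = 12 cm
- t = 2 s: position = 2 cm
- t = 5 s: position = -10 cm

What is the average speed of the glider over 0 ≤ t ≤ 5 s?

7.2 cm/s

Average speed = (total path length)/(elapsed time); on a piecewise-linear x-t graph the path length is Σ|Δx|.
0–1 s: |Δx| = |12 − -2| = 14 cm
1–2 s: |Δx| = |2 − 12| = 10 cm
2–5 s: |Δx| = |-10 − 2| = 12 cm
Total path = 36 cm; average speed = 36/5 = 7.2 cm/s.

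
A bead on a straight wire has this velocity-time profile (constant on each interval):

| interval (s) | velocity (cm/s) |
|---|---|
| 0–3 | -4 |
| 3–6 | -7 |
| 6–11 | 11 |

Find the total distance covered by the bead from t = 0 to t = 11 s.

88 cm

Distance (not displacement) is the total path length: add the absolute areas under v-t.
0–3 s: |-4| × 3 = 12 cm
3–6 s: |-7| × 3 = 21 cm
6–11 s: |11| × 5 = 55 cm
Total distance = 88 cm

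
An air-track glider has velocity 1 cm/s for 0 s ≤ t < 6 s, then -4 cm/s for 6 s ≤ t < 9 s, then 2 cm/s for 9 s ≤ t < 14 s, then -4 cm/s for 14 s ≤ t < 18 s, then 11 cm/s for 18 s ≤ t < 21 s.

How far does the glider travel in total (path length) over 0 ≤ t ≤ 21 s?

Total distance travelled is ∫|v| dt — sum the magnitudes of each area piece.
0–6 s: |1| × 6 = 6 cm
6–9 s: |-4| × 3 = 12 cm
9–14 s: |2| × 5 = 10 cm
14–18 s: |-4| × 4 = 16 cm
18–21 s: |11| × 3 = 33 cm
Total distance = 77 cm

77 cm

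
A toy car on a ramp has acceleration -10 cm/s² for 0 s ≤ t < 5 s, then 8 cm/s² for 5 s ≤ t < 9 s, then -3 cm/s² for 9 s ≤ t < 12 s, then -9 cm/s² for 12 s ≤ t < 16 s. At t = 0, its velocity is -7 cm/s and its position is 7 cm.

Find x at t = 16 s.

On each constant-a segment, Δv = aΔt and Δx = v₀Δt + ½aΔt²; chain segment to segment.
0–5 s: v starts -7 cm/s; Δx = -7·5 + ½·-10·5² = -160 cm; v ends -57 cm/s.
5–9 s: v starts -57 cm/s; Δx = -57·4 + ½·8·4² = -164 cm; v ends -25 cm/s.
9–12 s: v starts -25 cm/s; Δx = -25·3 + ½·-3·3² = -88.5 cm; v ends -34 cm/s.
12–16 s: v starts -34 cm/s; Δx = -34·4 + ½·-9·4² = -208 cm; v ends -70 cm/s.
x(16) = 7 + Σ Δx = -613.5 cm.

-613.5 cm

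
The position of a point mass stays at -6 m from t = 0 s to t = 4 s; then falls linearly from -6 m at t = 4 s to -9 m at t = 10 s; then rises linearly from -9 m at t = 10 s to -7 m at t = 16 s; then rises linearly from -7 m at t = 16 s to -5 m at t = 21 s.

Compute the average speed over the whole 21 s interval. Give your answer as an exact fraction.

Average speed = (total path length)/(elapsed time); on a piecewise-linear x-t graph the path length is Σ|Δx|.
0–4 s: |Δx| = |-6 − -6| = 0 m
4–10 s: |Δx| = |-9 − -6| = 3 m
10–16 s: |Δx| = |-7 − -9| = 2 m
16–21 s: |Δx| = |-5 − -7| = 2 m
Total path = 7 m; average speed = 7/21 = 1/3 m/s.

1/3 m/s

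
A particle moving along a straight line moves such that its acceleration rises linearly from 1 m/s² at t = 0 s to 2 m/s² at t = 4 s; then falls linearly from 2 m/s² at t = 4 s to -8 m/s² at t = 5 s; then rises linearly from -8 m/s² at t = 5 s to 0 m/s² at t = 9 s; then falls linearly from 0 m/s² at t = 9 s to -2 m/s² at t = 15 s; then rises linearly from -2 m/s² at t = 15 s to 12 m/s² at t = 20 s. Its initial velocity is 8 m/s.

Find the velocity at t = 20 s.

Δv equals the area under the a-t graph; then v = v₀ + Δv.
0–4 s: ½(1 + 2)(4) = 6 m/s
4–5 s: ½(2 + -8)(1) = -3 m/s
5–9 s: ½(-8 + 0)(4) = -16 m/s
9–15 s: ½(0 + -2)(6) = -6 m/s
15–20 s: ½(-2 + 12)(5) = 25 m/s
Δv = 6 m/s, so v(20) = 8 + (6) = 14 m/s.

14 m/s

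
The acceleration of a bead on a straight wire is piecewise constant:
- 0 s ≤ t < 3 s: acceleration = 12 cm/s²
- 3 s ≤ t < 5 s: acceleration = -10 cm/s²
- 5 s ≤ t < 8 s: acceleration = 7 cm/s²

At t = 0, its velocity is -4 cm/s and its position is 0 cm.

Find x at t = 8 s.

On each constant-a segment, Δv = aΔt and Δx = v₀Δt + ½aΔt²; chain segment to segment.
0–3 s: v starts -4 cm/s; Δx = -4·3 + ½·12·3² = 42 cm; v ends 32 cm/s.
3–5 s: v starts 32 cm/s; Δx = 32·2 + ½·-10·2² = 44 cm; v ends 12 cm/s.
5–8 s: v starts 12 cm/s; Δx = 12·3 + ½·7·3² = 67.5 cm; v ends 33 cm/s.
x(8) = 0 + Σ Δx = 153.5 cm.

153.5 cm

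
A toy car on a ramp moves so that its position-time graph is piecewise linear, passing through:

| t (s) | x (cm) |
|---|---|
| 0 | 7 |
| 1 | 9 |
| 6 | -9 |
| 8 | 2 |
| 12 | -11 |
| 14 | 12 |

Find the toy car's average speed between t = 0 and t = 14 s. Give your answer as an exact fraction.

67/14 cm/s

Average speed = (total path length)/(elapsed time); on a piecewise-linear x-t graph the path length is Σ|Δx|.
0–1 s: |Δx| = |9 − 7| = 2 cm
1–6 s: |Δx| = |-9 − 9| = 18 cm
6–8 s: |Δx| = |2 − -9| = 11 cm
8–12 s: |Δx| = |-11 − 2| = 13 cm
12–14 s: |Δx| = |12 − -11| = 23 cm
Total path = 67 cm; average speed = 67/14 = 67/14 cm/s.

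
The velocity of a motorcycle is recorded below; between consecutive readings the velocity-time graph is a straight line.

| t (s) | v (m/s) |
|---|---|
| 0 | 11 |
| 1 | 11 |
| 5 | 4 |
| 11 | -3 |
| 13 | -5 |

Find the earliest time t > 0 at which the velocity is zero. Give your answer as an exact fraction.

t = 59/7 s

v changes sign on 5–11 s (from 4 to -3); the graph is linear there, so v = 0 at t = 5 + (-4)·(11 − 5)/(-3 − 4) = 59/7 s.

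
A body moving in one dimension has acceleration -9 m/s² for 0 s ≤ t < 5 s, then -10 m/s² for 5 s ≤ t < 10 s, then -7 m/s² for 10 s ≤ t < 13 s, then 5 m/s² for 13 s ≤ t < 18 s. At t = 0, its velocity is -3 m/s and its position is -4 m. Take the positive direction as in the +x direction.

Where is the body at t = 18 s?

-1354.5 m

On each constant-a segment, Δv = aΔt and Δx = v₀Δt + ½aΔt²; chain segment to segment.
0–5 s: v starts -3 m/s; Δx = -3·5 + ½·-9·5² = -127.5 m; v ends -48 m/s.
5–10 s: v starts -48 m/s; Δx = -48·5 + ½·-10·5² = -365 m; v ends -98 m/s.
10–13 s: v starts -98 m/s; Δx = -98·3 + ½·-7·3² = -325.5 m; v ends -119 m/s.
13–18 s: v starts -119 m/s; Δx = -119·5 + ½·5·5² = -532.5 m; v ends -94 m/s.
x(18) = -4 + Σ Δx = -1354.5 m.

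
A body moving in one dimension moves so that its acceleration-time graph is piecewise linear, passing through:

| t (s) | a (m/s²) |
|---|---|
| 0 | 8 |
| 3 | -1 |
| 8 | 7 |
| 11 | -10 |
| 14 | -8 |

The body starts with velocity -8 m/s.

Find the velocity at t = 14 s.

-14 m/s

Δv equals the area under the a-t graph; then v = v₀ + Δv.
0–3 s: ½(8 + -1)(3) = 10.5 m/s
3–8 s: ½(-1 + 7)(5) = 15 m/s
8–11 s: ½(7 + -10)(3) = -4.5 m/s
11–14 s: ½(-10 + -8)(3) = -27 m/s
Δv = -6 m/s, so v(14) = -8 + (-6) = -14 m/s.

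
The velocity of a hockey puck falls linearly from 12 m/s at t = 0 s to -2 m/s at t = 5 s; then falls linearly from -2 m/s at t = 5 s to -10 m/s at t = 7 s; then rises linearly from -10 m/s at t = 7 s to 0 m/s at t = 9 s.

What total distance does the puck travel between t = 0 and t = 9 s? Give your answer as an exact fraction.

339/7 m

Distance (not displacement) is the total path length: add the absolute areas under v-t.
0–5 s: v = 0 at t = 30/7 s; triangle areas 180/7 + 5/7 = 185/7 m
5–7 s: |½(-2 + -10)(2)| = 12 m
7–9 s: |½(-10 + 0)(2)| = 10 m
Total distance = 339/7 m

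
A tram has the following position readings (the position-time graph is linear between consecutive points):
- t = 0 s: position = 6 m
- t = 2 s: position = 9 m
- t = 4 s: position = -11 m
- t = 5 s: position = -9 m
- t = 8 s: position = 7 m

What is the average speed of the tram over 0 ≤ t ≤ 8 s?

5.125 m/s

Average speed = (total path length)/(elapsed time); on a piecewise-linear x-t graph the path length is Σ|Δx|.
0–2 s: |Δx| = |9 − 6| = 3 m
2–4 s: |Δx| = |-11 − 9| = 20 m
4–5 s: |Δx| = |-9 − -11| = 2 m
5–8 s: |Δx| = |7 − -9| = 16 m
Total path = 41 m; average speed = 41/8 = 5.125 m/s.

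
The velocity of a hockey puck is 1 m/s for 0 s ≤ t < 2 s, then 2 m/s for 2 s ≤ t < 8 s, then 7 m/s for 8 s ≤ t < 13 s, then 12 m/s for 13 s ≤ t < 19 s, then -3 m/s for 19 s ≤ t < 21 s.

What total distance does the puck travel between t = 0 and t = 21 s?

127 m

Distance (not displacement) is the total path length: add the absolute areas under v-t.
0–2 s: |1| × 2 = 2 m
2–8 s: |2| × 6 = 12 m
8–13 s: |7| × 5 = 35 m
13–19 s: |12| × 6 = 72 m
19–21 s: |-3| × 2 = 6 m
Total distance = 127 m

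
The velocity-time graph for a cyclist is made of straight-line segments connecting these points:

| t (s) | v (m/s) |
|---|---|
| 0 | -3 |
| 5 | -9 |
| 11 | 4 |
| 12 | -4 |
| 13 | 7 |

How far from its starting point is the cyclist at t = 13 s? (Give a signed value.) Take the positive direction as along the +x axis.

Displacement is the signed area under the v-t curve.
0–5 s: ½(-3 + -9)(5) = -30 m
5–11 s: ½(-9 + 4)(6) = -15 m
11–12 s: ½(4 + -4)(1) = 0 m
12–13 s: ½(-4 + 7)(1) = 1.5 m
Net displacement = -43.5 m

-43.5 m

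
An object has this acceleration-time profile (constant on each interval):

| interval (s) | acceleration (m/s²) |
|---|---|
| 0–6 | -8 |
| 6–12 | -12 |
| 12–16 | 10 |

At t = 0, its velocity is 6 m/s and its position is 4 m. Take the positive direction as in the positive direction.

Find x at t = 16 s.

On each constant-a segment, Δv = aΔt and Δx = v₀Δt + ½aΔt²; chain segment to segment.
0–6 s: v starts 6 m/s; Δx = 6·6 + ½·-8·6² = -108 m; v ends -42 m/s.
6–12 s: v starts -42 m/s; Δx = -42·6 + ½·-12·6² = -468 m; v ends -114 m/s.
12–16 s: v starts -114 m/s; Δx = -114·4 + ½·10·4² = -376 m; v ends -74 m/s.
x(16) = 4 + Σ Δx = -948 m.

-948 m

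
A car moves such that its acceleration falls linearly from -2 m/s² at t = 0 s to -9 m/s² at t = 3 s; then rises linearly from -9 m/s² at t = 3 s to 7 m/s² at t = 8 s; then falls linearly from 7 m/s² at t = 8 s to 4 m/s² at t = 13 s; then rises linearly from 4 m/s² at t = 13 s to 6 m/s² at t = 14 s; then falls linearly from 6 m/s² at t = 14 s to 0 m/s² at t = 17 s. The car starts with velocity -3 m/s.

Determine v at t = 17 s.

Δv equals the area under the a-t graph; then v = v₀ + Δv.
0–3 s: ½(-2 + -9)(3) = -16.5 m/s
3–8 s: ½(-9 + 7)(5) = -5 m/s
8–13 s: ½(7 + 4)(5) = 27.5 m/s
13–14 s: ½(4 + 6)(1) = 5 m/s
14–17 s: ½(6 + 0)(3) = 9 m/s
Δv = 20 m/s, so v(17) = -3 + (20) = 17 m/s.

17 m/s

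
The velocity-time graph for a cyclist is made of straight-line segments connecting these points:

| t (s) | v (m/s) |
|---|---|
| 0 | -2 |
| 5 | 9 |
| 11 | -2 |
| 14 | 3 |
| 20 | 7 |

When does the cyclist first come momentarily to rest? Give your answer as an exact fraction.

v changes sign on 0–5 s (from -2 to 9); the graph is linear there, so v = 0 at t = 0 + (2)·(5 − 0)/(9 − -2) = 10/11 s.

t = 10/11 s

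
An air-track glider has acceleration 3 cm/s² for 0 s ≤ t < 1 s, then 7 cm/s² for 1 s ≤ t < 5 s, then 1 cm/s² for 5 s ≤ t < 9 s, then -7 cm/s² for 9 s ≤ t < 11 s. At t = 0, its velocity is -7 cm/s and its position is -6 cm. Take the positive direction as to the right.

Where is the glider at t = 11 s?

On each constant-a segment, Δv = aΔt and Δx = v₀Δt + ½aΔt²; chain segment to segment.
0–1 s: v starts -7 cm/s; Δx = -7·1 + ½·3·1² = -5.5 cm; v ends -4 cm/s.
1–5 s: v starts -4 cm/s; Δx = -4·4 + ½·7·4² = 40 cm; v ends 24 cm/s.
5–9 s: v starts 24 cm/s; Δx = 24·4 + ½·1·4² = 104 cm; v ends 28 cm/s.
9–11 s: v starts 28 cm/s; Δx = 28·2 + ½·-7·2² = 42 cm; v ends 14 cm/s.
x(11) = -6 + Σ Δx = 174.5 cm.

174.5 cm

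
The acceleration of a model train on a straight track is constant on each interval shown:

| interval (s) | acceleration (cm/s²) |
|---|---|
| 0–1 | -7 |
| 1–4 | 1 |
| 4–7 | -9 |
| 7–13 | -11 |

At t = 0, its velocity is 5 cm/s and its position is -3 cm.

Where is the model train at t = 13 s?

-394.5 cm

On each constant-a segment, Δv = aΔt and Δx = v₀Δt + ½aΔt²; chain segment to segment.
0–1 s: v starts 5 cm/s; Δx = 5·1 + ½·-7·1² = 1.5 cm; v ends -2 cm/s.
1–4 s: v starts -2 cm/s; Δx = -2·3 + ½·1·3² = -1.5 cm; v ends 1 cm/s.
4–7 s: v starts 1 cm/s; Δx = 1·3 + ½·-9·3² = -37.5 cm; v ends -26 cm/s.
7–13 s: v starts -26 cm/s; Δx = -26·6 + ½·-11·6² = -354 cm; v ends -92 cm/s.
x(13) = -3 + Σ Δx = -394.5 cm.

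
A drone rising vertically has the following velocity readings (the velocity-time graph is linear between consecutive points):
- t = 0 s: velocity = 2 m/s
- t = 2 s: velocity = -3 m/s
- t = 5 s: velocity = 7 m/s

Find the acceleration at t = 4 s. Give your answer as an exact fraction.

10/3 m/s²

Acceleration is the slope of the v-t graph on 2–5 s: (7 − -3)/(5 − 2) = 10/3 m/s².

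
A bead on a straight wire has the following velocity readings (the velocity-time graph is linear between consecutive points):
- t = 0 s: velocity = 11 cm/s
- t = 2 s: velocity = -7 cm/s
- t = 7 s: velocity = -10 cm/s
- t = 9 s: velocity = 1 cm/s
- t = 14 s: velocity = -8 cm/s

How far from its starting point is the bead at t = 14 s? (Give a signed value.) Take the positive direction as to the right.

-65 cm

Net displacement equals the area under the velocity-time graph (areas below the axis count negative).
0–2 s: ½(11 + -7)(2) = 4 cm
2–7 s: ½(-7 + -10)(5) = -42.5 cm
7–9 s: ½(-10 + 1)(2) = -9 cm
9–14 s: ½(1 + -8)(5) = -17.5 cm
Net displacement = -65 cm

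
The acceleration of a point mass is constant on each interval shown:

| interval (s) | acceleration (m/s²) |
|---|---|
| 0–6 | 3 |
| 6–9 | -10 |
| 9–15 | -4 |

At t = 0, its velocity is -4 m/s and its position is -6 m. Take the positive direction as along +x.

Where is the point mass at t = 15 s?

-147 m

On each constant-a segment, Δv = aΔt and Δx = v₀Δt + ½aΔt²; chain segment to segment.
0–6 s: v starts -4 m/s; Δx = -4·6 + ½·3·6² = 30 m; v ends 14 m/s.
6–9 s: v starts 14 m/s; Δx = 14·3 + ½·-10·3² = -3 m; v ends -16 m/s.
9–15 s: v starts -16 m/s; Δx = -16·6 + ½·-4·6² = -168 m; v ends -40 m/s.
x(15) = -6 + Σ Δx = -147 m.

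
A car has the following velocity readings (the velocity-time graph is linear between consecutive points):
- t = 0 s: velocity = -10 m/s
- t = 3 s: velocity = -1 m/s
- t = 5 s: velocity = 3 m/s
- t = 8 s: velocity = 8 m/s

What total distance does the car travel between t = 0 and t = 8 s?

Distance (not displacement) is the total path length: add the absolute areas under v-t.
0–3 s: |½(-10 + -1)(3)| = 16.5 m
3–5 s: v = 0 at t = 3.5 s; triangle areas 0.25 + 2.25 = 2.5 m
5–8 s: |½(3 + 8)(3)| = 16.5 m
Total distance = 35.5 m

35.5 m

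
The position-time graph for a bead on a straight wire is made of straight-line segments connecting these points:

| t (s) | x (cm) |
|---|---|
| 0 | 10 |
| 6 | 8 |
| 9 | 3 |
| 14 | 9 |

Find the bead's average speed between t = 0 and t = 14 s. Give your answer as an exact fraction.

Average speed = (total path length)/(elapsed time); on a piecewise-linear x-t graph the path length is Σ|Δx|.
0–6 s: |Δx| = |8 − 10| = 2 cm
6–9 s: |Δx| = |3 − 8| = 5 cm
9–14 s: |Δx| = |9 − 3| = 6 cm
Total path = 13 cm; average speed = 13/14 = 13/14 cm/s.

13/14 cm/s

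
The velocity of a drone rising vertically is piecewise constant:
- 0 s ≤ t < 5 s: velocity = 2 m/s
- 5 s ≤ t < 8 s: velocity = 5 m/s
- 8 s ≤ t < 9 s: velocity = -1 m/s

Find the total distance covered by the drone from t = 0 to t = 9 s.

26 m

Distance (not displacement) is the total path length: add the absolute areas under v-t.
0–5 s: |2| × 5 = 10 m
5–8 s: |5| × 3 = 15 m
8–9 s: |-1| × 1 = 1 m
Total distance = 26 m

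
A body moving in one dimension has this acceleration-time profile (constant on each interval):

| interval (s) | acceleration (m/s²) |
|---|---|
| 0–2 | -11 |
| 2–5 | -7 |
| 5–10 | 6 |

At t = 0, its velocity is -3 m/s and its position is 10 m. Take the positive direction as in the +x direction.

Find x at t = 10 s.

On each constant-a segment, Δv = aΔt and Δx = v₀Δt + ½aΔt²; chain segment to segment.
0–2 s: v starts -3 m/s; Δx = -3·2 + ½·-11·2² = -28 m; v ends -25 m/s.
2–5 s: v starts -25 m/s; Δx = -25·3 + ½·-7·3² = -106.5 m; v ends -46 m/s.
5–10 s: v starts -46 m/s; Δx = -46·5 + ½·6·5² = -155 m; v ends -16 m/s.
x(10) = 10 + Σ Δx = -279.5 m.

-279.5 m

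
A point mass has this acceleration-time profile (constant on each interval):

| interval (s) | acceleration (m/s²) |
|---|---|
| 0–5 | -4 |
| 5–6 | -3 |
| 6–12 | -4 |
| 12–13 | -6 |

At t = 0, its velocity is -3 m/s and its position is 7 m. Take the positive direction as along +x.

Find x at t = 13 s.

-363.5 m

On each constant-a segment, Δv = aΔt and Δx = v₀Δt + ½aΔt²; chain segment to segment.
0–5 s: v starts -3 m/s; Δx = -3·5 + ½·-4·5² = -65 m; v ends -23 m/s.
5–6 s: v starts -23 m/s; Δx = -23·1 + ½·-3·1² = -24.5 m; v ends -26 m/s.
6–12 s: v starts -26 m/s; Δx = -26·6 + ½·-4·6² = -228 m; v ends -50 m/s.
12–13 s: v starts -50 m/s; Δx = -50·1 + ½·-6·1² = -53 m; v ends -56 m/s.
x(13) = 7 + Σ Δx = -363.5 m.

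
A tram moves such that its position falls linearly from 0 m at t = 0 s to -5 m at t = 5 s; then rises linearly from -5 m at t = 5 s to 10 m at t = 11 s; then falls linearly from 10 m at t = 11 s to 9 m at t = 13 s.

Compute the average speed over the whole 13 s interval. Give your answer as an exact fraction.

Average speed = (total path length)/(elapsed time); on a piecewise-linear x-t graph the path length is Σ|Δx|.
0–5 s: |Δx| = |-5 − 0| = 5 m
5–11 s: |Δx| = |10 − -5| = 15 m
11–13 s: |Δx| = |9 − 10| = 1 m
Total path = 21 m; average speed = 21/13 = 21/13 m/s.

21/13 m/s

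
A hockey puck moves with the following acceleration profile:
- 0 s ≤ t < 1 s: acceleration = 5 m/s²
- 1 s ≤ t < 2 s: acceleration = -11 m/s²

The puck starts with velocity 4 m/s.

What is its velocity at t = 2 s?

Δv equals the area under the a-t graph; then v = v₀ + Δv.
0–1 s: 5 × 1 = 5 m/s
1–2 s: -11 × 1 = -11 m/s
Δv = -6 m/s, so v(2) = 4 + (-6) = -2 m/s.

-2 m/s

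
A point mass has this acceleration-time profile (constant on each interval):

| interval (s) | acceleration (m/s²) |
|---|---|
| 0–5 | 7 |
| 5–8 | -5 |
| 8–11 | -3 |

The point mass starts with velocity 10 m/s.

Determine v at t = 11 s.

Δv equals the area under the a-t graph; then v = v₀ + Δv.
0–5 s: 7 × 5 = 35 m/s
5–8 s: -5 × 3 = -15 m/s
8–11 s: -3 × 3 = -9 m/s
Δv = 11 m/s, so v(11) = 10 + (11) = 21 m/s.

21 m/s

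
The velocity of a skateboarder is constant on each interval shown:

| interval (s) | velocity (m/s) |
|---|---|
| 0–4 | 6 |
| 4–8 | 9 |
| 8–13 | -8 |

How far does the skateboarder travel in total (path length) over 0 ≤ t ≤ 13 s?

100 m

Total distance travelled is ∫|v| dt — sum the magnitudes of each area piece.
0–4 s: |6| × 4 = 24 m
4–8 s: |9| × 4 = 36 m
8–13 s: |-8| × 5 = 40 m
Total distance = 100 m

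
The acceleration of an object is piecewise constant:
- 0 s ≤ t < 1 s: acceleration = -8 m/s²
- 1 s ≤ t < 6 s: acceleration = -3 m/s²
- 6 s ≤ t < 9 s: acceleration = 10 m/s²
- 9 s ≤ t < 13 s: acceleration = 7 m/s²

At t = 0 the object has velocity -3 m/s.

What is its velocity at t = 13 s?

32 m/s

Δv equals the area under the a-t graph; then v = v₀ + Δv.
0–1 s: -8 × 1 = -8 m/s
1–6 s: -3 × 5 = -15 m/s
6–9 s: 10 × 3 = 30 m/s
9–13 s: 7 × 4 = 28 m/s
Δv = 35 m/s, so v(13) = -3 + (35) = 32 m/s.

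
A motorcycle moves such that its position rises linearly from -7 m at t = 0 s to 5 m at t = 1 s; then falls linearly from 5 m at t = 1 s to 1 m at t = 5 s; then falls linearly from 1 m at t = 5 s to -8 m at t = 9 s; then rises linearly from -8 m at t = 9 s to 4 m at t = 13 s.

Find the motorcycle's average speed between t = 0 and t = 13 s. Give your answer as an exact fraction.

Average speed = (total path length)/(elapsed time); on a piecewise-linear x-t graph the path length is Σ|Δx|.
0–1 s: |Δx| = |5 − -7| = 12 m
1–5 s: |Δx| = |1 − 5| = 4 m
5–9 s: |Δx| = |-8 − 1| = 9 m
9–13 s: |Δx| = |4 − -8| = 12 m
Total path = 37 m; average speed = 37/13 = 37/13 m/s.

37/13 m/s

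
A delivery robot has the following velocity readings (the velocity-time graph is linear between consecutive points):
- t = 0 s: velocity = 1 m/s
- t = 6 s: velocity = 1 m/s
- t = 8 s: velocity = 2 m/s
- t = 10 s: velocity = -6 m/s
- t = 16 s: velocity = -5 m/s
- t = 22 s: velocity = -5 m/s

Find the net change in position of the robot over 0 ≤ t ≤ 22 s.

Displacement is the signed area under the v-t curve.
0–6 s: 1 × 6 = 6 m
6–8 s: ½(1 + 2)(2) = 3 m
8–10 s: ½(2 + -6)(2) = -4 m
10–16 s: ½(-6 + -5)(6) = -33 m
16–22 s: -5 × 6 = -30 m
Net displacement = -58 m

-58 m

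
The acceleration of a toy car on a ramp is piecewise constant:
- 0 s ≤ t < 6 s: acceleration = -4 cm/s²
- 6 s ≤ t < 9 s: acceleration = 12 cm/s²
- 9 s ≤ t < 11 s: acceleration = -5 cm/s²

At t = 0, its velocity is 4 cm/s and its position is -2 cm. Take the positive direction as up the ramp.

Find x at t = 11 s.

On each constant-a segment, Δv = aΔt and Δx = v₀Δt + ½aΔt²; chain segment to segment.
0–6 s: v starts 4 cm/s; Δx = 4·6 + ½·-4·6² = -48 cm; v ends -20 cm/s.
6–9 s: v starts -20 cm/s; Δx = -20·3 + ½·12·3² = -6 cm; v ends 16 cm/s.
9–11 s: v starts 16 cm/s; Δx = 16·2 + ½·-5·2² = 22 cm; v ends 6 cm/s.
x(11) = -2 + Σ Δx = -34 cm.

-34 cm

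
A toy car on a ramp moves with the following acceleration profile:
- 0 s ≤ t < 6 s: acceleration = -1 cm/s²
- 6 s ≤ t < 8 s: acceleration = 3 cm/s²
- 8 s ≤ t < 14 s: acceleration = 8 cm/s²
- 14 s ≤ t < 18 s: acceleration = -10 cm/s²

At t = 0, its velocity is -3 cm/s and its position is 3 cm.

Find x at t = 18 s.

On each constant-a segment, Δv = aΔt and Δx = v₀Δt + ½aΔt²; chain segment to segment.
0–6 s: v starts -3 cm/s; Δx = -3·6 + ½·-1·6² = -36 cm; v ends -9 cm/s.
6–8 s: v starts -9 cm/s; Δx = -9·2 + ½·3·2² = -12 cm; v ends -3 cm/s.
8–14 s: v starts -3 cm/s; Δx = -3·6 + ½·8·6² = 126 cm; v ends 45 cm/s.
14–18 s: v starts 45 cm/s; Δx = 45·4 + ½·-10·4² = 100 cm; v ends 5 cm/s.
x(18) = 3 + Σ Δx = 181 cm.

181 cm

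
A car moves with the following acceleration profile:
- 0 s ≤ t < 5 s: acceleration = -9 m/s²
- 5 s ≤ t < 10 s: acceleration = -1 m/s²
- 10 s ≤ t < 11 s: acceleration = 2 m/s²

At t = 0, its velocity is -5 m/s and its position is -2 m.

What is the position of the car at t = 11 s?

On each constant-a segment, Δv = aΔt and Δx = v₀Δt + ½aΔt²; chain segment to segment.
0–5 s: v starts -5 m/s; Δx = -5·5 + ½·-9·5² = -137.5 m; v ends -50 m/s.
5–10 s: v starts -50 m/s; Δx = -50·5 + ½·-1·5² = -262.5 m; v ends -55 m/s.
10–11 s: v starts -55 m/s; Δx = -55·1 + ½·2·1² = -54 m; v ends -53 m/s.
x(11) = -2 + Σ Δx = -456 m.

-456 m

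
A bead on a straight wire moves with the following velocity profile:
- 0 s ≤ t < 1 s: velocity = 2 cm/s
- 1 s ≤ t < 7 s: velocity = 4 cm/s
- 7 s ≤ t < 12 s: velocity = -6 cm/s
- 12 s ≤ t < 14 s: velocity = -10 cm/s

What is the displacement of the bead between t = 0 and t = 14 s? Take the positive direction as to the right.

Displacement is the signed area under the v-t curve.
0–1 s: 2 × 1 = 2 cm
1–7 s: 4 × 6 = 24 cm
7–12 s: -6 × 5 = -30 cm
12–14 s: -10 × 2 = -20 cm
Net displacement = -24 cm

-24 cm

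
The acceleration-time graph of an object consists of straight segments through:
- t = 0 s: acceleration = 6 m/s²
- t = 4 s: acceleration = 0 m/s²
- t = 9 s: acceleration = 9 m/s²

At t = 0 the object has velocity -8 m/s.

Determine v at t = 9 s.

26.5 m/s

Δv equals the area under the a-t graph; then v = v₀ + Δv.
0–4 s: ½(6 + 0)(4) = 12 m/s
4–9 s: ½(0 + 9)(5) = 22.5 m/s
Δv = 34.5 m/s, so v(9) = -8 + (34.5) = 26.5 m/s.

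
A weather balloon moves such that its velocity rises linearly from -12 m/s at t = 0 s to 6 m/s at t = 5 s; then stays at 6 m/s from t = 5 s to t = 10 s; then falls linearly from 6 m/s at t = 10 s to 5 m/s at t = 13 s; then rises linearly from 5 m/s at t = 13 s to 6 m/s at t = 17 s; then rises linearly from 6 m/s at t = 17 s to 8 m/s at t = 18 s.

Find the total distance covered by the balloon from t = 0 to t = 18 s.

Distance (not displacement) is the total path length: add the absolute areas under v-t.
0–5 s: v = 0 at t = 10/3 s; triangle areas 20 + 5 = 25 m
5–10 s: |6| × 5 = 30 m
10–13 s: |½(6 + 5)(3)| = 16.5 m
13–17 s: |½(5 + 6)(4)| = 22 m
17–18 s: |½(6 + 8)(1)| = 7 m
Total distance = 100.5 m

100.5 m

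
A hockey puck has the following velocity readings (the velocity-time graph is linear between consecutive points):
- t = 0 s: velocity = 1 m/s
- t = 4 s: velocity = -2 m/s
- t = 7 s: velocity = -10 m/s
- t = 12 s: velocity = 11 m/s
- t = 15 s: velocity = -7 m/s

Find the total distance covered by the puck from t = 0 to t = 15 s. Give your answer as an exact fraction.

1298/21 m

Total distance travelled is ∫|v| dt — sum the magnitudes of each area piece.
0–4 s: v = 0 at t = 4/3 s; triangle areas 2/3 + 8/3 = 10/3 m
4–7 s: |½(-2 + -10)(3)| = 18 m
7–12 s: v = 0 at t = 197/21 s; triangle areas 250/21 + 605/42 = 1105/42 m
12–15 s: v = 0 at t = 83/6 s; triangle areas 121/12 + 49/12 = 85/6 m
Total distance = 1298/21 m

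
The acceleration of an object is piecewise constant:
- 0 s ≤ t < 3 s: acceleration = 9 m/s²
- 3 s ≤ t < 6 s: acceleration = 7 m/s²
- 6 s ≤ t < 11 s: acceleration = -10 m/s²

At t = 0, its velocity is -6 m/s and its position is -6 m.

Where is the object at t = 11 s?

196 m

On each constant-a segment, Δv = aΔt and Δx = v₀Δt + ½aΔt²; chain segment to segment.
0–3 s: v starts -6 m/s; Δx = -6·3 + ½·9·3² = 22.5 m; v ends 21 m/s.
3–6 s: v starts 21 m/s; Δx = 21·3 + ½·7·3² = 94.5 m; v ends 42 m/s.
6–11 s: v starts 42 m/s; Δx = 42·5 + ½·-10·5² = 85 m; v ends -8 m/s.
x(11) = -6 + Σ Δx = 196 m.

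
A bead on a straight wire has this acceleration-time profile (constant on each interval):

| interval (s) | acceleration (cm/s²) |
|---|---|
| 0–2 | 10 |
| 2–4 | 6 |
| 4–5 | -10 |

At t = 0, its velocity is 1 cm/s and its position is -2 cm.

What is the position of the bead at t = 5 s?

On each constant-a segment, Δv = aΔt and Δx = v₀Δt + ½aΔt²; chain segment to segment.
0–2 s: v starts 1 cm/s; Δx = 1·2 + ½·10·2² = 22 cm; v ends 21 cm/s.
2–4 s: v starts 21 cm/s; Δx = 21·2 + ½·6·2² = 54 cm; v ends 33 cm/s.
4–5 s: v starts 33 cm/s; Δx = 33·1 + ½·-10·1² = 28 cm; v ends 23 cm/s.
x(5) = -2 + Σ Δx = 102 cm.

102 cm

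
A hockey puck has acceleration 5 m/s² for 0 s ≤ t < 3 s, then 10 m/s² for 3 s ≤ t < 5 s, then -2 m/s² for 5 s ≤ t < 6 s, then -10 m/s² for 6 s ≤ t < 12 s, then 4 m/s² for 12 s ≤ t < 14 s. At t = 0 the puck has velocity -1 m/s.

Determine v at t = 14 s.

Δv equals the area under the a-t graph; then v = v₀ + Δv.
0–3 s: 5 × 3 = 15 m/s
3–5 s: 10 × 2 = 20 m/s
5–6 s: -2 × 1 = -2 m/s
6–12 s: -10 × 6 = -60 m/s
12–14 s: 4 × 2 = 8 m/s
Δv = -19 m/s, so v(14) = -1 + (-19) = -20 m/s.

-20 m/s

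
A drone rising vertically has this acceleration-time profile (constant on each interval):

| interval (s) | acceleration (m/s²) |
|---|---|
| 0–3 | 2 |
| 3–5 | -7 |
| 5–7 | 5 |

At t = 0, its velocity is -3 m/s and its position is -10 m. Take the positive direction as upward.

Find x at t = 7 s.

On each constant-a segment, Δv = aΔt and Δx = v₀Δt + ½aΔt²; chain segment to segment.
0–3 s: v starts -3 m/s; Δx = -3·3 + ½·2·3² = 0 m; v ends 3 m/s.
3–5 s: v starts 3 m/s; Δx = 3·2 + ½·-7·2² = -8 m; v ends -11 m/s.
5–7 s: v starts -11 m/s; Δx = -11·2 + ½·5·2² = -12 m; v ends -1 m/s.
x(7) = -10 + Σ Δx = -30 m.

-30 m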